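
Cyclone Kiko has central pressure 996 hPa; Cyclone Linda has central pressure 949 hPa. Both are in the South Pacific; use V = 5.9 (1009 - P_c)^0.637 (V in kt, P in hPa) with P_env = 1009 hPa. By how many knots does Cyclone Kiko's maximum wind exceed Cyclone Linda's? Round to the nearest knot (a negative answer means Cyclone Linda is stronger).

Cyclone Kiko: ΔP = 13; V ≈ 5.9 × 13^0.637 ≈ 30.23 kt.
Cyclone Linda: ΔP = 60; V ≈ 5.9 × 60^0.637 ≈ 80.08 kt.
Difference ≈ 30.23 − 80.08 = -49.85 → -50 kt.

-50 kt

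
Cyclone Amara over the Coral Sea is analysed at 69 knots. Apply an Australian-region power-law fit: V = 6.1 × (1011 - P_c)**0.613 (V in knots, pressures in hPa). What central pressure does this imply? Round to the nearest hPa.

ΔP = (V / 6.1)^(1/0.613) = (69/6.1)^1.631.
69/6.1 = 11.311; 11.311^1.631 ≈ 52.32 hPa.
P_c = 1011 − 52.32 = 958.68 ≈ 959 hPa.

959 hPa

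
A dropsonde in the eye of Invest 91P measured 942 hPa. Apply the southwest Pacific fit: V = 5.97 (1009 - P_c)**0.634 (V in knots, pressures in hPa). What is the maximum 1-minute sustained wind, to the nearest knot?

86 kt

ΔP = 1009 − 942 = 67 hPa.
67^0.634 ≈ 14.379.
V ≈ 5.97 × 14.379 ≈ 85.8 kt.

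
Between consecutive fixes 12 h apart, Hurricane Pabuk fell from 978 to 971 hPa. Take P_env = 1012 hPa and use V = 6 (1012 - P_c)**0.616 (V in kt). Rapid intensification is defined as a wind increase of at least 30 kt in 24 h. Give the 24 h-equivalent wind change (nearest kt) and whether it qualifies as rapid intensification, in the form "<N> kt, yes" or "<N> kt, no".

V₁: ΔP = 34, V ≈ 6 × 34^0.616 ≈ 52.67 kt.
V₂: ΔP = 41, V ≈ 6 × 41^0.616 ≈ 59.11 kt.
ΔV over 12 h = 6.44 kt → 24 h equivalent = 6.44 × 24/12 ≈ 12.88 kt.
13 kt < 30 kt ⇒ not rapid intensification.

13 kt, no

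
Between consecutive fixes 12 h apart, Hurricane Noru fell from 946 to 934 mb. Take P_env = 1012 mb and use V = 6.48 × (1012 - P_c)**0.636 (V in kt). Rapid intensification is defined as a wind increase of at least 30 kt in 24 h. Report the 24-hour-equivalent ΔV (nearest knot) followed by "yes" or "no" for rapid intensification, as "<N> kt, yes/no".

21 kt, no

V₁: ΔP = 66, V ≈ 6.48 × 66^0.636 ≈ 93.07 kt.
V₂: ΔP = 78, V ≈ 6.48 × 78^0.636 ≈ 103.50 kt.
ΔV over 12 h = 10.43 kt → 24 h equivalent = 10.43 × 24/12 ≈ 20.86 kt.
21 kt < 30 kt ⇒ not rapid intensification.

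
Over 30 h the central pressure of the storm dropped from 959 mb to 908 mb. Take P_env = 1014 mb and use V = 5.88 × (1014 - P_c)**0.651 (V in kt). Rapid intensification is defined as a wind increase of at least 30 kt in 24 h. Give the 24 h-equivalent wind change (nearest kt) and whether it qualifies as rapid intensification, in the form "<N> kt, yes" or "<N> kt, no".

34 kt, yes

V₁: ΔP = 55, V ≈ 5.88 × 55^0.651 ≈ 79.86 kt.
V₂: ΔP = 106, V ≈ 5.88 × 106^0.651 ≈ 122.42 kt.
ΔV over 30 h = 42.56 kt → 24 h equivalent = 42.56 × 24/30 ≈ 34.05 kt.
34 kt ≥ 30 kt ⇒ rapid intensification.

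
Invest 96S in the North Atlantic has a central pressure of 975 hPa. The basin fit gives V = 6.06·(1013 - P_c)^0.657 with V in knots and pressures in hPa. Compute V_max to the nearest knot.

ΔP = 1013 − 975 = 38 hPa.
38^0.657 ≈ 10.912.
V ≈ 6.06 × 10.912 ≈ 66.1 kt.

66 kt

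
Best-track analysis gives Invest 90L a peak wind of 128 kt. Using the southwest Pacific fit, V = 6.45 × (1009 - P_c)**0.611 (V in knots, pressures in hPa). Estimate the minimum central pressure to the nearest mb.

ΔP = (V / 6.45)^(1/0.611) = (128/6.45)^1.637.
128/6.45 = 19.845; 19.845^1.637 ≈ 132.99 mb.
P_c = 1009 − 132.99 = 876.01 ≈ 876 mb.

876 mb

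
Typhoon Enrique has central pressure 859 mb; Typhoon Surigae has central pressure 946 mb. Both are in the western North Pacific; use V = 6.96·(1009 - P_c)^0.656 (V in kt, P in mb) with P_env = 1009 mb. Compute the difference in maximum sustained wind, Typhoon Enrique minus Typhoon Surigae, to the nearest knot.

81 kt

Typhoon Enrique: ΔP = 150; V ≈ 6.96 × 150^0.656 ≈ 186.26 kt.
Typhoon Surigae: ΔP = 63; V ≈ 6.96 × 63^0.656 ≈ 105.43 kt.
Difference ≈ 186.26 − 105.43 = 80.83 → 81 kt.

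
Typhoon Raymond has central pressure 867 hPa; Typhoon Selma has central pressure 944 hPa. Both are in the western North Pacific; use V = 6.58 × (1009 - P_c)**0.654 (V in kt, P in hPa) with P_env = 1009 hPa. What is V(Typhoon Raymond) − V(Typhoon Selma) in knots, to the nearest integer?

67 kt

Typhoon Raymond: ΔP = 142; V ≈ 6.58 × 142^0.654 ≈ 168.20 kt.
Typhoon Selma: ΔP = 65; V ≈ 6.58 × 65^0.654 ≈ 100.90 kt.
Difference ≈ 168.20 − 100.90 = 67.30 → 67 kt.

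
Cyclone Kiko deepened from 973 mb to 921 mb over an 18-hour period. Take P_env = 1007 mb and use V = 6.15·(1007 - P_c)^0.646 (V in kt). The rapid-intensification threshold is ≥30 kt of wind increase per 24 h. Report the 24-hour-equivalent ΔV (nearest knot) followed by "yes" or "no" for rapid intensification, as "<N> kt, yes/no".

V₁: ΔP = 34, V ≈ 6.15 × 34^0.646 ≈ 60.01 kt.
V₂: ΔP = 86, V ≈ 6.15 × 86^0.646 ≈ 109.29 kt.
ΔV over 18 h = 49.28 kt → 24 h equivalent = 49.28 × 24/18 ≈ 65.71 kt.
66 kt ≥ 30 kt ⇒ rapid intensification.

66 kt, yes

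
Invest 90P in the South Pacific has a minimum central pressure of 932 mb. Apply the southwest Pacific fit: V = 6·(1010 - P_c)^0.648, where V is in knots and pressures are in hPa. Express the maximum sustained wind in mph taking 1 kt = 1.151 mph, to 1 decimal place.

116.2 mph

ΔP = 1010 − 932 = 78 mb.
V ≈ 6 × 78^0.648 = 6 × 16.830 ≈ 100.978 kt.
100.978 × 1.151 ≈ 116.23 mph → 116.2 mph.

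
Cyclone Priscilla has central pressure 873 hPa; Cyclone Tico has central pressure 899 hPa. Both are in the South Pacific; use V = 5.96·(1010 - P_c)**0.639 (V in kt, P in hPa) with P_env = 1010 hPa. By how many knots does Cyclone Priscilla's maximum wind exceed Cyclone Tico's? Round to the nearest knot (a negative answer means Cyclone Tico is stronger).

Cyclone Priscilla: ΔP = 137; V ≈ 5.96 × 137^0.639 ≈ 138.23 kt.
Cyclone Tico: ΔP = 111; V ≈ 5.96 × 111^0.639 ≈ 120.84 kt.
Difference ≈ 138.23 − 120.84 = 17.39 → 17 kt.

17 kt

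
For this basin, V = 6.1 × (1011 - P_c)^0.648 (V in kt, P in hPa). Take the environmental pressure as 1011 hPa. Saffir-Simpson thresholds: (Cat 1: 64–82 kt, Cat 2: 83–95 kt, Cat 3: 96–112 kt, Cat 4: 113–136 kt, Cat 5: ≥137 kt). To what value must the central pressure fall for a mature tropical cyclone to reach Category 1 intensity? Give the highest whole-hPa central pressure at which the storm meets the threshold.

973 hPa

Category 1 begins at V = 64 kt.
Required ΔP = (64/6.1)^(1/0.648) = 10.492^1.543 ≈ 37.62 hPa.
P_c ≤ 1011 − 37.62 = 973.38, so the highest integer P_c is 973 hPa.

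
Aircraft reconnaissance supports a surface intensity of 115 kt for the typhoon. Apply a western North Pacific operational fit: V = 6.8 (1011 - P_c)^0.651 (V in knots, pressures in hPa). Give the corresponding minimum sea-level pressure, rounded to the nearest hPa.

ΔP = (V / 6.8)^(1/0.651) = (115/6.8)^1.536.
115/6.8 = 16.912; 16.912^1.536 ≈ 77.02 hPa.
P_c = 1011 − 77.02 = 933.98 ≈ 934 hPa.

934 hPa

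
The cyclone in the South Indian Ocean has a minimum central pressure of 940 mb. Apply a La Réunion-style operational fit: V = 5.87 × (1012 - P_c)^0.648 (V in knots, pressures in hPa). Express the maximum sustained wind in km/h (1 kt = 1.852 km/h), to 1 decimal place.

173.7 km/h

ΔP = 1012 − 940 = 72 mb.
V ≈ 5.87 × 72^0.648 = 5.87 × 15.979 ≈ 93.797 kt.
93.797 × 1.852 ≈ 173.71 km/h → 173.7 km/h.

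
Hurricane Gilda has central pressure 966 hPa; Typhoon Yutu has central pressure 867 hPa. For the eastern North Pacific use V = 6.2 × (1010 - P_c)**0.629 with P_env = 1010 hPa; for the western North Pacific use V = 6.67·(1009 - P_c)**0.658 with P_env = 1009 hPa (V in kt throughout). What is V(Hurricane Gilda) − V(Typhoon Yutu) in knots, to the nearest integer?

Hurricane Gilda: ΔP = 44; V ≈ 6.2 × 44^0.629 ≈ 67.01 kt.
Typhoon Yutu: ΔP = 142; V ≈ 6.67 × 142^0.658 ≈ 173.91 kt.
Difference ≈ 67.01 − 173.91 = -106.90 → -107 kt.

-107 kt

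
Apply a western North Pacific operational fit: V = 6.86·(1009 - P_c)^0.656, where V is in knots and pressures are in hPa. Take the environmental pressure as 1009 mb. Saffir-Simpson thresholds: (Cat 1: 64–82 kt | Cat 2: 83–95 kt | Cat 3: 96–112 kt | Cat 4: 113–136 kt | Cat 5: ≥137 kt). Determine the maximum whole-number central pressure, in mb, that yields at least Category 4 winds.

Category 4 begins at V = 113 kt.
Required ΔP = (113/6.86)^(1/0.656) = 16.472^1.524 ≈ 71.58 mb.
P_c ≤ 1009 − 71.58 = 937.42, so the highest integer P_c is 937 mb.

937 mb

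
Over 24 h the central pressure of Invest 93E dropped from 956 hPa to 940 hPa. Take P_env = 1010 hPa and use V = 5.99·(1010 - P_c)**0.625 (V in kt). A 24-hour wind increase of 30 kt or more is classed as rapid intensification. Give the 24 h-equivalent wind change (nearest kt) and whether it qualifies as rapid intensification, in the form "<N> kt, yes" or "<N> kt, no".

V₁: ΔP = 54, V ≈ 5.99 × 54^0.625 ≈ 72.47 kt.
V₂: ΔP = 70, V ≈ 5.99 × 70^0.625 ≈ 85.23 kt.
ΔV over 24 h = 12.76 kt → 24 h equivalent = 12.76 × 24/24 ≈ 12.76 kt.
13 kt < 30 kt ⇒ not rapid intensification.

13 kt, no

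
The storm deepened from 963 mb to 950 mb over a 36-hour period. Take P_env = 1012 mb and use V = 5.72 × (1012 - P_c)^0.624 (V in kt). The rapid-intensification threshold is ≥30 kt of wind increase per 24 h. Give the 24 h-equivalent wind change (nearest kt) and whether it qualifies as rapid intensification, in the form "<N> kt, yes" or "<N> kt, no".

V₁: ΔP = 49, V ≈ 5.72 × 49^0.624 ≈ 64.88 kt.
V₂: ΔP = 62, V ≈ 5.72 × 62^0.624 ≈ 75.14 kt.
ΔV over 36 h = 10.26 kt → 24 h equivalent = 10.26 × 24/36 ≈ 6.84 kt.
7 kt < 30 kt ⇒ not rapid intensification.

7 kt, no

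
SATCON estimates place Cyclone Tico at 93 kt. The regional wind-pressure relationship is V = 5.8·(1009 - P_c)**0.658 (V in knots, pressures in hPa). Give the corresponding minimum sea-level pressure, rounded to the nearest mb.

941 mb

ΔP = (V / 5.8)^(1/0.658) = (93/5.8)^1.520.
93/5.8 = 16.034; 16.034^1.520 ≈ 67.83 mb.
P_c = 1009 − 67.83 = 941.17 ≈ 941 mb.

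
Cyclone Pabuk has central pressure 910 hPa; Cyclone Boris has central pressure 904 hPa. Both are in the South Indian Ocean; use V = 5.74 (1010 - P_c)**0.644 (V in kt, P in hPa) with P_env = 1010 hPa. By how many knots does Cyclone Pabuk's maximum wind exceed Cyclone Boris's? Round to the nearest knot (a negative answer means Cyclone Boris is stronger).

Cyclone Pabuk: ΔP = 100; V ≈ 5.74 × 100^0.644 ≈ 111.41 kt.
Cyclone Boris: ΔP = 106; V ≈ 5.74 × 106^0.644 ≈ 115.67 kt.
Difference ≈ 111.41 − 115.67 = -4.26 → -4 kt.

-4 kt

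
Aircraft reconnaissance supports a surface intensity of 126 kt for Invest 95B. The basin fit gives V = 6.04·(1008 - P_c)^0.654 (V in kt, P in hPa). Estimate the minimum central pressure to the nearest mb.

904 mb

ΔP = (V / 6.04)^(1/0.654) = (126/6.04)^1.529.
126/6.04 = 20.861; 20.861^1.529 ≈ 104.07 mb.
P_c = 1008 − 104.07 = 903.93 ≈ 904 mb.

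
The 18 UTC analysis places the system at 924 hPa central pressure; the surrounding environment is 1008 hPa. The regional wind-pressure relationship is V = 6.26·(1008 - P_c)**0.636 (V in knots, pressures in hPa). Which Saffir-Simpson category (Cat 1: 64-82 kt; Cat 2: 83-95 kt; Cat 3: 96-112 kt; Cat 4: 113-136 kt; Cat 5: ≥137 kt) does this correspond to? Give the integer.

3

ΔP = 1008 − 924 = 84 hPa.
V ≈ 6.26 × 84^0.636 = 6.26 × 16.74 ≈ 105 kt.
105 kt falls in the Category 3 band.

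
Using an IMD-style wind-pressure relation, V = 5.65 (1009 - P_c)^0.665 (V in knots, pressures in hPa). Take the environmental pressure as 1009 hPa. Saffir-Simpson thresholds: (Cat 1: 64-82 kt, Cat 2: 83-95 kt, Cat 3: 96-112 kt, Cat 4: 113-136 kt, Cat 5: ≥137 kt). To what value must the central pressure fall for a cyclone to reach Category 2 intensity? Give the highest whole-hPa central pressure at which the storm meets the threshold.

Category 2 begins at V = 83 kt.
Required ΔP = (83/5.65)^(1/0.665) = 14.690^1.504 ≈ 56.88 hPa.
P_c ≤ 1009 − 56.88 = 952.12, so the highest integer P_c is 952 hPa.

952 hPa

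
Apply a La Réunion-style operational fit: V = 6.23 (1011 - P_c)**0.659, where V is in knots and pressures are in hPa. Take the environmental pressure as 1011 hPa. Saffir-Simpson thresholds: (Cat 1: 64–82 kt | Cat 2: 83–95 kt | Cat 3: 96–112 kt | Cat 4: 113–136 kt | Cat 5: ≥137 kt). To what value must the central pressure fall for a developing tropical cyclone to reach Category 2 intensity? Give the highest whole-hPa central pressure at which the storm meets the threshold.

960 hPa

Category 2 begins at V = 83 kt.
Required ΔP = (83/6.23)^(1/0.659) = 13.323^1.517 ≈ 50.88 hPa.
P_c ≤ 1011 − 50.88 = 960.12, so the highest integer P_c is 960 hPa.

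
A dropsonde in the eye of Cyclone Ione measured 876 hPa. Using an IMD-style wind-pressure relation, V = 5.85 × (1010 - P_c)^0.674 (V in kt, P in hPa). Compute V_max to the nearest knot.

159 kt

ΔP = 1010 − 876 = 134 hPa.
134^0.674 ≈ 27.144.
V ≈ 5.85 × 27.144 ≈ 158.8 kt.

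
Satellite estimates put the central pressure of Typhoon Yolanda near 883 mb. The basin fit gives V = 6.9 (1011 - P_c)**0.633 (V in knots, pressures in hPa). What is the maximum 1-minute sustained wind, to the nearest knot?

149 kt

ΔP = 1011 − 883 = 128 mb.
128^0.633 ≈ 21.571.
V ≈ 6.9 × 21.571 ≈ 148.8 kt.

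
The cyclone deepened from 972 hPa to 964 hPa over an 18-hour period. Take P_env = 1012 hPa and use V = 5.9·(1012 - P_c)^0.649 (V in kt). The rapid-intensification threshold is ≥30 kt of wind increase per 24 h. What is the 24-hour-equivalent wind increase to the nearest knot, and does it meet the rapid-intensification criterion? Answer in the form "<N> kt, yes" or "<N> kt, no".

11 kt, no

V₁: ΔP = 40, V ≈ 5.9 × 40^0.649 ≈ 64.65 kt.
V₂: ΔP = 48, V ≈ 5.9 × 48^0.649 ≈ 72.77 kt.
ΔV over 18 h = 8.12 kt → 24 h equivalent = 8.12 × 24/18 ≈ 10.83 kt.
11 kt < 30 kt ⇒ not rapid intensification.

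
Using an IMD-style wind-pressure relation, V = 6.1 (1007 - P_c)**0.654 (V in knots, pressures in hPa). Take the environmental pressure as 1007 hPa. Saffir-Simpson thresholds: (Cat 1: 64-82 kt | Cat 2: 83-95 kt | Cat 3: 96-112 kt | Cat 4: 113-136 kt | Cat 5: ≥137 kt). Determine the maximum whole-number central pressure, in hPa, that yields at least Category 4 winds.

Category 4 begins at V = 113 kt.
Required ΔP = (113/6.1)^(1/0.654) = 18.525^1.529 ≈ 86.79 hPa.
P_c ≤ 1007 − 86.79 = 920.21, so the highest integer P_c is 920 hPa.

920 hPa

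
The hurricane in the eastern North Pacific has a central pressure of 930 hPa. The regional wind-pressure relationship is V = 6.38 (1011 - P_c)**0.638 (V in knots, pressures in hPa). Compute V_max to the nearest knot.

105 kt

ΔP = 1011 − 930 = 81 hPa.
81^0.638 ≈ 16.505.
V ≈ 6.38 × 16.505 ≈ 105.3 kt.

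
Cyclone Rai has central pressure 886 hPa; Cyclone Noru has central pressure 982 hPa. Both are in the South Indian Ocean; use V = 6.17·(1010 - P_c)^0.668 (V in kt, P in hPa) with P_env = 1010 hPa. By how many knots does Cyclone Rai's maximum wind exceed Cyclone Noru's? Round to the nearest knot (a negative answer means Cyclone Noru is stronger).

Cyclone Rai: ΔP = 124; V ≈ 6.17 × 124^0.668 ≈ 154.42 kt.
Cyclone Noru: ΔP = 28; V ≈ 6.17 × 28^0.668 ≈ 57.15 kt.
Difference ≈ 154.42 − 57.15 = 97.27 → 97 kt.

97 kt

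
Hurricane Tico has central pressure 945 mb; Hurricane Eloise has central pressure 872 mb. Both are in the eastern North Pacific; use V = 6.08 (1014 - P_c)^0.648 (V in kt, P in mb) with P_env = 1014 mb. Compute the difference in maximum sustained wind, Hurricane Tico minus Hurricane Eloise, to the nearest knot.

-56 kt

Hurricane Tico: ΔP = 69; V ≈ 6.08 × 69^0.648 ≈ 94.51 kt.
Hurricane Eloise: ΔP = 142; V ≈ 6.08 × 142^0.648 ≈ 150.86 kt.
Difference ≈ 94.51 − 150.86 = -56.35 → -56 kt.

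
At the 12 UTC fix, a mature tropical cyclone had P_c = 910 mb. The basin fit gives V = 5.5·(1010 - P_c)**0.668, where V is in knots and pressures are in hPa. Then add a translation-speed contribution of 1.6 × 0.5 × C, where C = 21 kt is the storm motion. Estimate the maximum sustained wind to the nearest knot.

ΔP = 1010 − 910 = 100 mb.
100^0.668 ≈ 21.677.
V ≈ 5.5 × 21.677 ≈ 119.2 kt.
Translation term: 1.6 × 0.5 × 21 = 16.8 kt.
Corrected V ≈ 136 kt → 136 kt.

136 kt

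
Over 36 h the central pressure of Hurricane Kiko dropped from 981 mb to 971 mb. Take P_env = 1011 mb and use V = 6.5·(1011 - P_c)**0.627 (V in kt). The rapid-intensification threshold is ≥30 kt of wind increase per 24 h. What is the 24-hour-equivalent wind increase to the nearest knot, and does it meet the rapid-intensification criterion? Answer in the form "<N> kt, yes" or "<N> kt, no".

V₁: ΔP = 30, V ≈ 6.5 × 30^0.627 ≈ 54.84 kt.
V₂: ΔP = 40, V ≈ 6.5 × 40^0.627 ≈ 65.68 kt.
ΔV over 36 h = 10.84 kt → 24 h equivalent = 10.84 × 24/36 ≈ 7.23 kt.
7 kt < 30 kt ⇒ not rapid intensification.

7 kt, no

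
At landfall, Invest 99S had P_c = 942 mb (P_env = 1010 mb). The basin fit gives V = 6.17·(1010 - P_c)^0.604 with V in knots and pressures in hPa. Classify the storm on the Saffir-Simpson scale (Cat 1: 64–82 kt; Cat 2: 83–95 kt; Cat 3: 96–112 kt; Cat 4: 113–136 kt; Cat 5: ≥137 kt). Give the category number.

ΔP = 1010 − 942 = 68 mb.
V ≈ 6.17 × 68^0.604 = 6.17 × 12.79 ≈ 79 kt.
79 kt falls in the Category 1 band.

1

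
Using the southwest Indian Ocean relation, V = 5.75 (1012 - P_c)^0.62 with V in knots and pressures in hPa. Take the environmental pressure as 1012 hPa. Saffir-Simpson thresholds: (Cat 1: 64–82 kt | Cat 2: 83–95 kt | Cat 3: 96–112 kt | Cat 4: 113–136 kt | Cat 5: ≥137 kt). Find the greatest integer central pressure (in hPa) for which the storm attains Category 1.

Category 1 begins at V = 64 kt.
Required ΔP = (64/5.75)^(1/0.62) = 11.130^1.613 ≈ 48.74 hPa.
P_c ≤ 1012 − 48.74 = 963.26, so the highest integer P_c is 963 hPa.

963 hPa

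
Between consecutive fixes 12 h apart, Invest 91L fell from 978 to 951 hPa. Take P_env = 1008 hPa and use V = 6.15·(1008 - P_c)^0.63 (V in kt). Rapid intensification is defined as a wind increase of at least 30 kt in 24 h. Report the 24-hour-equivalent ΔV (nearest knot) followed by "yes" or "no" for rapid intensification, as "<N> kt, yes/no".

V₁: ΔP = 30, V ≈ 6.15 × 30^0.63 ≈ 52.42 kt.
V₂: ΔP = 57, V ≈ 6.15 × 57^0.63 ≈ 78.54 kt.
ΔV over 12 h = 26.12 kt → 24 h equivalent = 26.12 × 24/12 ≈ 52.24 kt.
52 kt ≥ 30 kt ⇒ rapid intensification.

52 kt, yes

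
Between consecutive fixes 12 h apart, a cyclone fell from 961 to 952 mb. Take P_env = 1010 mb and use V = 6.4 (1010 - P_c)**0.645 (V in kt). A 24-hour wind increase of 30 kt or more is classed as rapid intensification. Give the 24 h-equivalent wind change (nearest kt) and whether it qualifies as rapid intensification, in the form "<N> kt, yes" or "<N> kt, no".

V₁: ΔP = 49, V ≈ 6.4 × 49^0.645 ≈ 78.77 kt.
V₂: ΔP = 58, V ≈ 6.4 × 58^0.645 ≈ 87.82 kt.
ΔV over 12 h = 9.05 kt → 24 h equivalent = 9.05 × 24/12 ≈ 18.10 kt.
18 kt < 30 kt ⇒ not rapid intensification.

18 kt, no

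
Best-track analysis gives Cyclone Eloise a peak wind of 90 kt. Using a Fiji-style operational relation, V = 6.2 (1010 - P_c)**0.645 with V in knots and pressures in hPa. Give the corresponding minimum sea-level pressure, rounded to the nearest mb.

947 mb

ΔP = (V / 6.2)^(1/0.645) = (90/6.2)^1.550.
90/6.2 = 14.516; 14.516^1.550 ≈ 63.29 mb.
P_c = 1010 − 63.29 = 946.71 ≈ 947 mb.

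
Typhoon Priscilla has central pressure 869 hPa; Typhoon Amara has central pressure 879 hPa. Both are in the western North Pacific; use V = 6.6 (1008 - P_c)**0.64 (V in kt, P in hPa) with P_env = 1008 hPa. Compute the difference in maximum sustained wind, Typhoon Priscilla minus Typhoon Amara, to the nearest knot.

7 kt

Typhoon Priscilla: ΔP = 139; V ≈ 6.6 × 139^0.64 ≈ 155.26 kt.
Typhoon Amara: ΔP = 129; V ≈ 6.6 × 129^0.64 ≈ 148.02 kt.
Difference ≈ 155.26 − 148.02 = 7.24 → 7 kt.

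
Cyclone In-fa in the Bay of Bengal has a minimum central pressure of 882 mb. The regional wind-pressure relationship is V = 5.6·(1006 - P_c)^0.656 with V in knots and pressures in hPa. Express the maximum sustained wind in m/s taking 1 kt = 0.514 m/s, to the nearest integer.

ΔP = 1006 − 882 = 124 mb.
V ≈ 5.6 × 124^0.656 = 5.6 × 23.620 ≈ 132.273 kt.
132.273 × 0.514 ≈ 67.99 m/s → 68 m/s.

68 m/s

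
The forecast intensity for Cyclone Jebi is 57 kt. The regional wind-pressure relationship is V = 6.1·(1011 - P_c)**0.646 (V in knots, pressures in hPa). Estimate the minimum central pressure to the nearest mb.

ΔP = (V / 6.1)^(1/0.646) = (57/6.1)^1.548.
57/6.1 = 9.344; 9.344^1.548 ≈ 31.80 mb.
P_c = 1011 − 31.80 = 979.20 ≈ 979 mb.

979 mb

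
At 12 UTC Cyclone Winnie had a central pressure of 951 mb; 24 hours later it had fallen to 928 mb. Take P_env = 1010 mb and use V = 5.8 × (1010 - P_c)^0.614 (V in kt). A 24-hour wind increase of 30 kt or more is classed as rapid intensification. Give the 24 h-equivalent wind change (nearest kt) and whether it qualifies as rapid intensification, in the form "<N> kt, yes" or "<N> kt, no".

16 kt, no

V₁: ΔP = 59, V ≈ 5.8 × 59^0.614 ≈ 70.91 kt.
V₂: ΔP = 82, V ≈ 5.8 × 82^0.614 ≈ 86.80 kt.
ΔV over 24 h = 15.89 kt → 24 h equivalent = 15.89 × 24/24 ≈ 15.89 kt.
16 kt < 30 kt ⇒ not rapid intensification.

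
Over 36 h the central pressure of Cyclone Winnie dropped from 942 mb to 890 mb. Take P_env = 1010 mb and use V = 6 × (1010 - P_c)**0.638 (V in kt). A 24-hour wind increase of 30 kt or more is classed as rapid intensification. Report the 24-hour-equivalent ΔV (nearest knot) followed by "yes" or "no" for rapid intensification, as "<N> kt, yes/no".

26 kt, no

V₁: ΔP = 68, V ≈ 6 × 68^0.638 ≈ 88.57 kt.
V₂: ΔP = 120, V ≈ 6 × 120^0.638 ≈ 127.25 kt.
ΔV over 36 h = 38.68 kt → 24 h equivalent = 38.68 × 24/36 ≈ 25.79 kt.
26 kt < 30 kt ⇒ not rapid intensification.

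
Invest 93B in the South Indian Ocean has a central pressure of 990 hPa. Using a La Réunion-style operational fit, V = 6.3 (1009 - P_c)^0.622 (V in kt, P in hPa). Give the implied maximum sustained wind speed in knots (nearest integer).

ΔP = 1009 − 990 = 19 hPa.
19^0.622 ≈ 6.243.
V ≈ 6.3 × 6.243 ≈ 39.3 kt.

39 kt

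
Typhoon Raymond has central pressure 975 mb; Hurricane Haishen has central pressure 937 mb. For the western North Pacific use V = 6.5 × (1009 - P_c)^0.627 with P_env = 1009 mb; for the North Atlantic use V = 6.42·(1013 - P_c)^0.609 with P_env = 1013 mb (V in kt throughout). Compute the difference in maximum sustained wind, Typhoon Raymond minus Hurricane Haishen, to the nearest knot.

-30 kt

Typhoon Raymond: ΔP = 34; V ≈ 6.5 × 34^0.627 ≈ 59.31 kt.
Hurricane Haishen: ΔP = 76; V ≈ 6.42 × 76^0.609 ≈ 89.73 kt.
Difference ≈ 59.31 − 89.73 = -30.42 → -30 kt.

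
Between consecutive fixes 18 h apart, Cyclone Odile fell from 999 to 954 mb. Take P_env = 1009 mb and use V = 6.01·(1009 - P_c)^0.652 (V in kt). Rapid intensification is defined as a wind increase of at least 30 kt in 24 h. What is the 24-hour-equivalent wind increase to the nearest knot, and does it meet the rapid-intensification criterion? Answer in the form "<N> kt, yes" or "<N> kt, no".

V₁: ΔP = 10, V ≈ 6.01 × 10^0.652 ≈ 26.97 kt.
V₂: ΔP = 55, V ≈ 6.01 × 55^0.652 ≈ 81.96 kt.
ΔV over 18 h = 54.99 kt → 24 h equivalent = 54.99 × 24/18 ≈ 73.32 kt.
73 kt ≥ 30 kt ⇒ rapid intensification.

73 kt, yes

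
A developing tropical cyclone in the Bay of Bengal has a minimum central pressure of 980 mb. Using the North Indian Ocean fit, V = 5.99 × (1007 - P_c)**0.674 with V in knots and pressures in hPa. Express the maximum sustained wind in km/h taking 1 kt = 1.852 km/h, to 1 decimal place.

ΔP = 1007 − 980 = 27 mb.
V ≈ 5.99 × 27^0.674 = 5.99 × 9.220 ≈ 55.229 kt.
55.229 × 1.852 ≈ 102.28 km/h → 102.3 km/h.

102.3 km/h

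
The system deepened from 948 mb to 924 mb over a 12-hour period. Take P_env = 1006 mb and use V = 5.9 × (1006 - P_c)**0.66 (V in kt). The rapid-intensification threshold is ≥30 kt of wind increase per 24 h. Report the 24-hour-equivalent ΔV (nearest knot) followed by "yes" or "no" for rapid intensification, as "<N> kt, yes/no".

44 kt, yes

V₁: ΔP = 58, V ≈ 5.9 × 58^0.66 ≈ 86.04 kt.
V₂: ΔP = 82, V ≈ 5.9 × 82^0.66 ≈ 108.14 kt.
ΔV over 12 h = 22.10 kt → 24 h equivalent = 22.10 × 24/12 ≈ 44.20 kt.
44 kt ≥ 30 kt ⇒ rapid intensification.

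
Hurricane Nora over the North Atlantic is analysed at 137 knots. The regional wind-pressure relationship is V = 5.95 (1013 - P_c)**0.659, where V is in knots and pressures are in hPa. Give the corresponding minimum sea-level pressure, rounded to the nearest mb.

ΔP = (V / 5.95)^(1/0.659) = (137/5.95)^1.517.
137/5.95 = 23.025; 23.025^1.517 ≈ 116.70 mb.
P_c = 1013 − 116.70 = 896.30 ≈ 896 mb.

896 mb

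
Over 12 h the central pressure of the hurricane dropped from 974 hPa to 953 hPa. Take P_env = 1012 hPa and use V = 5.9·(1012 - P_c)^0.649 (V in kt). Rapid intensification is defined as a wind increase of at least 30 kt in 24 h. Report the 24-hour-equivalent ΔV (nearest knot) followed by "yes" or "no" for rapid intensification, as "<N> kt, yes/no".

V₁: ΔP = 38, V ≈ 5.9 × 38^0.649 ≈ 62.54 kt.
V₂: ΔP = 59, V ≈ 5.9 × 59^0.649 ≈ 83.20 kt.
ΔV over 12 h = 20.66 kt → 24 h equivalent = 20.66 × 24/12 ≈ 41.32 kt.
41 kt ≥ 30 kt ⇒ rapid intensification.

41 kt, yes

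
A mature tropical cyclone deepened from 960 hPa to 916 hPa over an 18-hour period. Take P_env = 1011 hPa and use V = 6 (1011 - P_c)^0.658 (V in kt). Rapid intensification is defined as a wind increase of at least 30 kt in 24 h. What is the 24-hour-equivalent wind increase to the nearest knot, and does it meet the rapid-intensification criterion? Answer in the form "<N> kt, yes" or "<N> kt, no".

54 kt, yes

V₁: ΔP = 51, V ≈ 6 × 51^0.658 ≈ 79.75 kt.
V₂: ΔP = 95, V ≈ 6 × 95^0.658 ≈ 120.09 kt.
ΔV over 18 h = 40.34 kt → 24 h equivalent = 40.34 × 24/18 ≈ 53.79 kt.
54 kt ≥ 30 kt ⇒ rapid intensification.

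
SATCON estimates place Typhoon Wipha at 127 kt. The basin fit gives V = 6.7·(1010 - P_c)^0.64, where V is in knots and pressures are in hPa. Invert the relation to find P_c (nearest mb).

ΔP = (V / 6.7)^(1/0.64) = (127/6.7)^1.562.
127/6.7 = 18.955; 18.955^1.562 ≈ 99.19 mb.
P_c = 1010 − 99.19 = 910.81 ≈ 911 mb.

911 mb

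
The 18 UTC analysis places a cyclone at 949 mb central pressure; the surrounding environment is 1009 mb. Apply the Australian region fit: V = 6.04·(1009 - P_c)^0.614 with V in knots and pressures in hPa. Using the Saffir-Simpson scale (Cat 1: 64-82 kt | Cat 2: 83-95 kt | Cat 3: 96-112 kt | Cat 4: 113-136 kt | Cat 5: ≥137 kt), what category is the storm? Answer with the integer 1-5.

ΔP = 1009 − 949 = 60 mb.
V ≈ 6.04 × 60^0.614 = 6.04 × 12.35 ≈ 75 kt.
75 kt falls in the Category 1 band.

1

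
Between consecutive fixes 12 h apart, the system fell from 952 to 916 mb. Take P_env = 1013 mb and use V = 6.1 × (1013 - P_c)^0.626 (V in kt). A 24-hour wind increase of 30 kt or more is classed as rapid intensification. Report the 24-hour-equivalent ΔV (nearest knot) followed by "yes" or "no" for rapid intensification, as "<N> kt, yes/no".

V₁: ΔP = 61, V ≈ 6.1 × 61^0.626 ≈ 79.97 kt.
V₂: ΔP = 97, V ≈ 6.1 × 97^0.626 ≈ 106.92 kt.
ΔV over 12 h = 26.95 kt → 24 h equivalent = 26.95 × 24/12 ≈ 53.90 kt.
54 kt ≥ 30 kt ⇒ rapid intensification.

54 kt, yes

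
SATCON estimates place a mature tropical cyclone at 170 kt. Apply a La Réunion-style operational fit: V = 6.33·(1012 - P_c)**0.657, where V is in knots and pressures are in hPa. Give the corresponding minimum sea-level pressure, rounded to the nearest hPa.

862 hPa

ΔP = (V / 6.33)^(1/0.657) = (170/6.33)^1.522.
170/6.33 = 26.856; 26.856^1.522 ≈ 149.66 hPa.
P_c = 1012 − 149.66 = 862.34 ≈ 862 hPa.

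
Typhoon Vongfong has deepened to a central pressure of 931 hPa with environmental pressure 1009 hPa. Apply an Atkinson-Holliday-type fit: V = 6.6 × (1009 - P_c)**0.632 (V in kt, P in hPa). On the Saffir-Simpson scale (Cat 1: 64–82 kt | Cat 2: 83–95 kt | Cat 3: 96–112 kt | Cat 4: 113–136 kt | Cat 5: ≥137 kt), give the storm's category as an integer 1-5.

ΔP = 1009 − 931 = 78 hPa.
V ≈ 6.6 × 78^0.632 = 6.6 × 15.70 ≈ 104 kt.
104 kt falls in the Category 3 band.

3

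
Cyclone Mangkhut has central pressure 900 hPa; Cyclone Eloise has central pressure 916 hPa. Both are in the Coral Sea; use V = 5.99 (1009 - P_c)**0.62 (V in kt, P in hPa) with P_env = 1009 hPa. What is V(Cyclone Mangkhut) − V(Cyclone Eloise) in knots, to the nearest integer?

10 kt

Cyclone Mangkhut: ΔP = 109; V ≈ 5.99 × 109^0.62 ≈ 109.81 kt.
Cyclone Eloise: ΔP = 93; V ≈ 5.99 × 93^0.62 ≈ 99.51 kt.
Difference ≈ 109.81 − 99.51 = 10.30 → 10 kt.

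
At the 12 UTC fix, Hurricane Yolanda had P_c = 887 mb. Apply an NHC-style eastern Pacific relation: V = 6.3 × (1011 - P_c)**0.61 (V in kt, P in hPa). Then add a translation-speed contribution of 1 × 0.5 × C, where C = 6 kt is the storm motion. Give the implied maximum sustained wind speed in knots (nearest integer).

122 kt

ΔP = 1011 − 887 = 124 mb.
124^0.61 ≈ 18.923.
V ≈ 6.3 × 18.923 ≈ 119.2 kt.
Translation term: 1 × 0.5 × 6 = 3 kt.
Corrected V ≈ 122.2 kt → 122 kt.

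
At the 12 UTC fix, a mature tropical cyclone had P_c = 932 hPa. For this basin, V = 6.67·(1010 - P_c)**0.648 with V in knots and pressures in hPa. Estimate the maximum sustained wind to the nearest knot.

112 kt

ΔP = 1010 − 932 = 78 hPa.
78^0.648 ≈ 16.830.
V ≈ 6.67 × 16.830 ≈ 112.3 kt.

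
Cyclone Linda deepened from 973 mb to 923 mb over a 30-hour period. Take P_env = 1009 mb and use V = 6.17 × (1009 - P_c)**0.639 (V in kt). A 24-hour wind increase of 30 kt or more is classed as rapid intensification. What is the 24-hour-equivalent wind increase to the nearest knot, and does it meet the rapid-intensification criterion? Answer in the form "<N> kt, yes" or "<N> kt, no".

V₁: ΔP = 36, V ≈ 6.17 × 36^0.639 ≈ 60.92 kt.
V₂: ΔP = 86, V ≈ 6.17 × 86^0.639 ≈ 106.27 kt.
ΔV over 30 h = 45.35 kt → 24 h equivalent = 45.35 × 24/30 ≈ 36.28 kt.
36 kt ≥ 30 kt ⇒ rapid intensification.

36 kt, yes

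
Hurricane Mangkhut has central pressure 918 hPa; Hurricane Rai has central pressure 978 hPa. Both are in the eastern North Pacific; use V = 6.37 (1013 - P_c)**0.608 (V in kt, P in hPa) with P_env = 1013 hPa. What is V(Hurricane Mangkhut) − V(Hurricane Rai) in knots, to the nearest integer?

46 kt

Hurricane Mangkhut: ΔP = 95; V ≈ 6.37 × 95^0.608 ≈ 101.53 kt.
Hurricane Rai: ΔP = 35; V ≈ 6.37 × 35^0.608 ≈ 55.33 kt.
Difference ≈ 101.53 − 55.33 = 46.20 → 46 kt.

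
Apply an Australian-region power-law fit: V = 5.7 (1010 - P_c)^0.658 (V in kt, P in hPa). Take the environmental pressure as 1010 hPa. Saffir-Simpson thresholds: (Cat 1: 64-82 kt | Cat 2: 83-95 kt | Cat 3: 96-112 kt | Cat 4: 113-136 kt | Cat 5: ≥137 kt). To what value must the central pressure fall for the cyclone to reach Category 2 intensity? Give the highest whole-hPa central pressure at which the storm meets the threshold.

Category 2 begins at V = 83 kt.
Required ΔP = (83/5.7)^(1/0.658) = 14.561^1.520 ≈ 58.58 hPa.
P_c ≤ 1010 − 58.58 = 951.42, so the highest integer P_c is 951 hPa.

951 hPa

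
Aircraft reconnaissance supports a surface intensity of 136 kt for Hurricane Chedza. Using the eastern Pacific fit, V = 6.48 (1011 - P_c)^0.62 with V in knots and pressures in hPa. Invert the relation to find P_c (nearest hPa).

875 hPa

ΔP = (V / 6.48)^(1/0.62) = (136/6.48)^1.613.
136/6.48 = 20.988; 20.988^1.613 ≈ 135.58 hPa.
P_c = 1011 − 135.58 = 875.42 ≈ 875 hPa.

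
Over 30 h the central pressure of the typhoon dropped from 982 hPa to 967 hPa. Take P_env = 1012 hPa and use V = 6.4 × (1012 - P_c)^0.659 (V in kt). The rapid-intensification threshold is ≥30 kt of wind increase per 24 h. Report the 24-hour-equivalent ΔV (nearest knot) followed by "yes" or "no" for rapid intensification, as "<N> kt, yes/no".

V₁: ΔP = 30, V ≈ 6.4 × 30^0.659 ≈ 60.20 kt.
V₂: ΔP = 45, V ≈ 6.4 × 45^0.659 ≈ 78.64 kt.
ΔV over 30 h = 18.44 kt → 24 h equivalent = 18.44 × 24/30 ≈ 14.75 kt.
15 kt < 30 kt ⇒ not rapid intensification.

15 kt, no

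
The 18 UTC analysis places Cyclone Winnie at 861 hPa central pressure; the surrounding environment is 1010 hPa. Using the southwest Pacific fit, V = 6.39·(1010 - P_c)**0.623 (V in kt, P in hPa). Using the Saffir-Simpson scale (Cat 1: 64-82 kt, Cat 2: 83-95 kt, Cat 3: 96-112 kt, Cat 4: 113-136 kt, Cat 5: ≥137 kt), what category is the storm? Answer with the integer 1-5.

5

ΔP = 1010 − 861 = 149 hPa.
V ≈ 6.39 × 149^0.623 = 6.39 × 22.59 ≈ 144 kt.
144 kt falls in the Category 5 band.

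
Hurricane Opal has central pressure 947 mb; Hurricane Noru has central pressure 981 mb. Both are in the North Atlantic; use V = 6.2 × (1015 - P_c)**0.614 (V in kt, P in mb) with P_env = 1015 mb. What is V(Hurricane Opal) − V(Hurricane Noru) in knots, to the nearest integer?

Hurricane Opal: ΔP = 68; V ≈ 6.2 × 68^0.614 ≈ 82.71 kt.
Hurricane Noru: ΔP = 34; V ≈ 6.2 × 34^0.614 ≈ 54.04 kt.
Difference ≈ 82.71 − 54.04 = 28.67 → 29 kt.

29 kt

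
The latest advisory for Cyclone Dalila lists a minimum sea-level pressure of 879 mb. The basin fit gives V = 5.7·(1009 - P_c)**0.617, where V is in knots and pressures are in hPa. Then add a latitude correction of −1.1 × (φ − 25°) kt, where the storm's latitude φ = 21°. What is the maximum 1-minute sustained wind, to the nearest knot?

119 kt

ΔP = 1009 − 879 = 130 mb.
130^0.617 ≈ 20.151.
V ≈ 5.7 × 20.151 ≈ 114.9 kt.
Latitude correction: −1.1 × (21 − 25) = 4.4 kt.
Corrected V ≈ 119.3 kt → 119 kt.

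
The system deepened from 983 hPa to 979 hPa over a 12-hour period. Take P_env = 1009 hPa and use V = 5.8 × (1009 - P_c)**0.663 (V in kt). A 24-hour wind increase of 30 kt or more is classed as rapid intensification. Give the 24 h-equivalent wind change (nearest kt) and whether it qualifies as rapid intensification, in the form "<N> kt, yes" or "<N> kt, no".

10 kt, no

V₁: ΔP = 26, V ≈ 5.8 × 26^0.663 ≈ 50.30 kt.
V₂: ΔP = 30, V ≈ 5.8 × 30^0.663 ≈ 55.30 kt.
ΔV over 12 h = 5.00 kt → 24 h equivalent = 5.00 × 24/12 ≈ 10.00 kt.
10 kt < 30 kt ⇒ not rapid intensification.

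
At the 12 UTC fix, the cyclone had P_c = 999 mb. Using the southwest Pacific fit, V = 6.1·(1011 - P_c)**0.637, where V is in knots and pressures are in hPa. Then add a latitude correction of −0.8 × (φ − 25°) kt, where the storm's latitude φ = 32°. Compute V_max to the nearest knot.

ΔP = 1011 − 999 = 12 mb.
12^0.637 ≈ 4.869.
V ≈ 6.1 × 4.869 ≈ 29.7 kt.
Latitude correction: −0.8 × (32 − 25) = -5.6 kt.
Corrected V ≈ 24.1 kt → 24 kt.

24 kt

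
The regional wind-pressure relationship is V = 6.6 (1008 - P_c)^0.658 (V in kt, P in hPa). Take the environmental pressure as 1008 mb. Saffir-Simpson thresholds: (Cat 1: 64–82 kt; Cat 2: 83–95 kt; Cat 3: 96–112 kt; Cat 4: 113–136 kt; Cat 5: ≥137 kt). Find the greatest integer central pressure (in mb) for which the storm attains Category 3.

Category 3 begins at V = 96 kt.
Required ΔP = (96/6.6)^(1/0.658) = 14.545^1.520 ≈ 58.49 mb.
P_c ≤ 1008 − 58.49 = 949.51, so the highest integer P_c is 949 mb.

949 mb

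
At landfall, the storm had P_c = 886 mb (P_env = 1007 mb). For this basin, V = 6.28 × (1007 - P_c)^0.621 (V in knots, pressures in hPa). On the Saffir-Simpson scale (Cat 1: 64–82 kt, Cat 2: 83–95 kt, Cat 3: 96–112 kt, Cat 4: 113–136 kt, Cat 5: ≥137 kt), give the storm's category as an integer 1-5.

4

ΔP = 1007 − 886 = 121 mb.
V ≈ 6.28 × 121^0.621 = 6.28 × 19.65 ≈ 123 kt.
123 kt falls in the Category 4 band.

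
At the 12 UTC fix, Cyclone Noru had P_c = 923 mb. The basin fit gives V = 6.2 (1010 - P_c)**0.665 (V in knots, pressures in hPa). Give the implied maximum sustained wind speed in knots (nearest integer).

121 kt

ΔP = 1010 − 923 = 87 mb.
87^0.665 ≈ 19.489.
V ≈ 6.2 × 19.489 ≈ 120.8 kt.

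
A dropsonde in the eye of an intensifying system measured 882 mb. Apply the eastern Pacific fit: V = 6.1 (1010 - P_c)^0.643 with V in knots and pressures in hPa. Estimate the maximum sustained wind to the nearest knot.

ΔP = 1010 − 882 = 128 mb.
128^0.643 ≈ 22.643.
V ≈ 6.1 × 22.643 ≈ 138.1 kt.

138 kt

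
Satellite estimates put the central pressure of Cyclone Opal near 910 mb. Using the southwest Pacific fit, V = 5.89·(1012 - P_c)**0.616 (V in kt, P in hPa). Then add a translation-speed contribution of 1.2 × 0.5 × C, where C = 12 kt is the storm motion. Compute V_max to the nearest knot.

109 kt

ΔP = 1012 − 910 = 102 mb.
102^0.616 ≈ 17.270.
V ≈ 5.89 × 17.270 ≈ 101.7 kt.
Translation term: 1.2 × 0.5 × 12 = 7.2 kt.
Corrected V ≈ 108.9 kt → 109 kt.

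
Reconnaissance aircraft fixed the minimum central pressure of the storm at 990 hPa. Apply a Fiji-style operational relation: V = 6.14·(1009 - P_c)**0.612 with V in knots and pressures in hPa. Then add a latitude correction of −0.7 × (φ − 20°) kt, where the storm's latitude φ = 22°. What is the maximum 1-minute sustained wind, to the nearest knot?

36 kt

ΔP = 1009 − 990 = 19 hPa.
19^0.612 ≈ 6.062.
V ≈ 6.14 × 6.062 ≈ 37.2 kt.
Latitude correction: −0.7 × (22 − 20) = -1.4 kt.
Corrected V ≈ 35.8 kt → 36 kt.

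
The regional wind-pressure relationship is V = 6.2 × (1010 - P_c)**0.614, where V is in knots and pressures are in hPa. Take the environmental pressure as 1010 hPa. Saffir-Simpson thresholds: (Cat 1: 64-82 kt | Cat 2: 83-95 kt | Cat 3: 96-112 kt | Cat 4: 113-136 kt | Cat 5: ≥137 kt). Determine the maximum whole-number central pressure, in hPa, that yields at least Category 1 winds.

Category 1 begins at V = 64 kt.
Required ΔP = (64/6.2)^(1/0.614) = 10.323^1.629 ≈ 44.78 hPa.
P_c ≤ 1010 − 44.78 = 965.22, so the highest integer P_c is 965 hPa.

965 hPa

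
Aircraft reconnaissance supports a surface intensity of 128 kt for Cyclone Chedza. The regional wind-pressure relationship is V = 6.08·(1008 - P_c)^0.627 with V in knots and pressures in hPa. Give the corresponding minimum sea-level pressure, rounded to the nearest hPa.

ΔP = (V / 6.08)^(1/0.627) = (128/6.08)^1.595.
128/6.08 = 21.053; 21.053^1.595 ≈ 128.98 hPa.
P_c = 1008 − 128.98 = 879.02 ≈ 879 hPa.

879 hPa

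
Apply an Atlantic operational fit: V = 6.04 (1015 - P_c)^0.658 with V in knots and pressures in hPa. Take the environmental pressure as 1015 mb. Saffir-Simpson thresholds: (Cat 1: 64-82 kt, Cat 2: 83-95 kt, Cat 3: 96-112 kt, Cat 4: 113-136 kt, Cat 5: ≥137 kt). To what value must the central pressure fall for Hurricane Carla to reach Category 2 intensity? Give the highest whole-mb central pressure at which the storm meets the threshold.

961 mb

Category 2 begins at V = 83 kt.
Required ΔP = (83/6.04)^(1/0.658) = 13.742^1.520 ≈ 53.65 mb.
P_c ≤ 1015 − 53.65 = 961.35, so the highest integer P_c is 961 mb.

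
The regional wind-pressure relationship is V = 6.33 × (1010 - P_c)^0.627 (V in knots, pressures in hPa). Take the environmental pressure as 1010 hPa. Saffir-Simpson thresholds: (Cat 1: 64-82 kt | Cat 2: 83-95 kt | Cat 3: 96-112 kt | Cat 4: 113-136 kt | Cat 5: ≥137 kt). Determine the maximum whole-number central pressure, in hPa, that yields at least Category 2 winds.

949 hPa

Category 2 begins at V = 83 kt.
Required ΔP = (83/6.33)^(1/0.627) = 13.112^1.595 ≈ 60.61 hPa.
P_c ≤ 1010 − 60.61 = 949.39, so the highest integer P_c is 949 hPa.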